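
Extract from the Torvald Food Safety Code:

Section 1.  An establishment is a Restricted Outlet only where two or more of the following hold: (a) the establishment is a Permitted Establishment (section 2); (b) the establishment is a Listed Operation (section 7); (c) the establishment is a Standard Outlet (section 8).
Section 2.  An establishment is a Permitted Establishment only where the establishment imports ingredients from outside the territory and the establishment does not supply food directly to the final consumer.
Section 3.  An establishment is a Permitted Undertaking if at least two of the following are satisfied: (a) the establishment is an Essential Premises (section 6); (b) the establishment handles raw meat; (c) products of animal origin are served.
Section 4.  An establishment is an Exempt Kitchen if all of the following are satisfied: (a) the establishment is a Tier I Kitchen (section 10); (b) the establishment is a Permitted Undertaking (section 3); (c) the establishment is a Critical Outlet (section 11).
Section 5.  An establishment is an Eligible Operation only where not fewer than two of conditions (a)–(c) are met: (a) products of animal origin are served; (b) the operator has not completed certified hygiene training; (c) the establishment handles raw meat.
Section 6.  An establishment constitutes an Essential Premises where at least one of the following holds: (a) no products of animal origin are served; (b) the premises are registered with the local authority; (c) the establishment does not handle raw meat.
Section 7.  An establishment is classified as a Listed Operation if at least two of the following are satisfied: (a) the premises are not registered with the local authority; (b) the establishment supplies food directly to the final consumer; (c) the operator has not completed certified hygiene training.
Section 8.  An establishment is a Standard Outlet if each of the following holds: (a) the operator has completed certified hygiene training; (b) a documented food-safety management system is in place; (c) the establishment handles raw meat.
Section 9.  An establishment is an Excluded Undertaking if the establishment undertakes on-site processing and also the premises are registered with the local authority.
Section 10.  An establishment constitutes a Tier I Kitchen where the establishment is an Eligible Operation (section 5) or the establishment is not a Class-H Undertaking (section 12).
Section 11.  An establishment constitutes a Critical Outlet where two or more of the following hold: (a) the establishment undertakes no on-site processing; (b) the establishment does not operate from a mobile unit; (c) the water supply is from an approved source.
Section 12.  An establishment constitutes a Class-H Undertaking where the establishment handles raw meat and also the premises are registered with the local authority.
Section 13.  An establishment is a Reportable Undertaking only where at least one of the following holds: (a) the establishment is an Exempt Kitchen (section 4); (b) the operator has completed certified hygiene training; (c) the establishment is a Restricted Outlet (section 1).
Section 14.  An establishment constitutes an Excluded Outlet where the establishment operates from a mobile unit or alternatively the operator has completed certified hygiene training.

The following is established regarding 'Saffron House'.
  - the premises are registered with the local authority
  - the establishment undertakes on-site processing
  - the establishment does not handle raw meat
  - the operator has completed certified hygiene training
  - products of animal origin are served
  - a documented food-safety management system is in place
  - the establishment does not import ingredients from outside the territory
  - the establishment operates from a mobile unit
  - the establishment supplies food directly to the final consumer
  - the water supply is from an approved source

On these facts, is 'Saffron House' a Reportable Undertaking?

Yes

Under section 5: products of animal origin are served? yes; the operator has not completed certified hygiene training? no; the establishment handles raw meat? no — 1 of 3 hold (need ≥2) → not satisfied.
Under section 12: the establishment handles raw meat? no; and the premises are registered with the local authority? yes. So the establishment is not a Class-H Undertaking.
Under section 10: Eligible Operation (section 5)? no; or not a Class-H Undertaking (section 12)? yes. So the establishment is a Tier I Kitchen.
Under section 6: no products of animal origin are served? no; or the premises are registered with the local authority? yes; or the establishment does not handle raw meat? yes. So the establishment is an Essential Premises.
Under section 3: Essential Premises (section 6)? yes; the establishment handles raw meat? no; products of animal origin are served? yes — 2 of 3 hold (need ≥2) → satisfied.
Under section 11: the establishment undertakes no on-site processing? no; the establishment does not operate from a mobile unit? no; the water supply is from an approved source? yes — 1 of 3 hold (need ≥2) → not satisfied.
Under section 4: Tier I Kitchen (section 10)? yes; and Permitted Undertaking (section 3)? yes; and Critical Outlet (section 11)? no. So the establishment is not an Exempt Kitchen.
Under section 2: the establishment imports ingredients from outside the territory? no; and the establishment does not supply food directly to the final consumer? no. So the establishment is not a Permitted Establishment.
Under section 7: the premises are not registered with the local authority? no; the establishment supplies food directly to the final consumer? yes; the operator has not completed certified hygiene training? no — 1 of 3 hold (need ≥2) → not satisfied.
Under section 8: the operator has completed certified hygiene training? yes; and a documented food-safety management system is in place? yes; and the establishment handles raw meat? no. So the establishment is not a Standard Outlet.
Under section 1: Permitted Establishment (section 2)? no; Listed Operation (section 7)? no; Standard Outlet (section 8)? no — 0 of 3 hold (need ≥2) → not satisfied.
Under section 13: Exempt Kitchen (section 4)? no; or the operator has completed certified hygiene training? yes; or Restricted Outlet (section 1)? no. So the establishment is a Reportable Undertaking.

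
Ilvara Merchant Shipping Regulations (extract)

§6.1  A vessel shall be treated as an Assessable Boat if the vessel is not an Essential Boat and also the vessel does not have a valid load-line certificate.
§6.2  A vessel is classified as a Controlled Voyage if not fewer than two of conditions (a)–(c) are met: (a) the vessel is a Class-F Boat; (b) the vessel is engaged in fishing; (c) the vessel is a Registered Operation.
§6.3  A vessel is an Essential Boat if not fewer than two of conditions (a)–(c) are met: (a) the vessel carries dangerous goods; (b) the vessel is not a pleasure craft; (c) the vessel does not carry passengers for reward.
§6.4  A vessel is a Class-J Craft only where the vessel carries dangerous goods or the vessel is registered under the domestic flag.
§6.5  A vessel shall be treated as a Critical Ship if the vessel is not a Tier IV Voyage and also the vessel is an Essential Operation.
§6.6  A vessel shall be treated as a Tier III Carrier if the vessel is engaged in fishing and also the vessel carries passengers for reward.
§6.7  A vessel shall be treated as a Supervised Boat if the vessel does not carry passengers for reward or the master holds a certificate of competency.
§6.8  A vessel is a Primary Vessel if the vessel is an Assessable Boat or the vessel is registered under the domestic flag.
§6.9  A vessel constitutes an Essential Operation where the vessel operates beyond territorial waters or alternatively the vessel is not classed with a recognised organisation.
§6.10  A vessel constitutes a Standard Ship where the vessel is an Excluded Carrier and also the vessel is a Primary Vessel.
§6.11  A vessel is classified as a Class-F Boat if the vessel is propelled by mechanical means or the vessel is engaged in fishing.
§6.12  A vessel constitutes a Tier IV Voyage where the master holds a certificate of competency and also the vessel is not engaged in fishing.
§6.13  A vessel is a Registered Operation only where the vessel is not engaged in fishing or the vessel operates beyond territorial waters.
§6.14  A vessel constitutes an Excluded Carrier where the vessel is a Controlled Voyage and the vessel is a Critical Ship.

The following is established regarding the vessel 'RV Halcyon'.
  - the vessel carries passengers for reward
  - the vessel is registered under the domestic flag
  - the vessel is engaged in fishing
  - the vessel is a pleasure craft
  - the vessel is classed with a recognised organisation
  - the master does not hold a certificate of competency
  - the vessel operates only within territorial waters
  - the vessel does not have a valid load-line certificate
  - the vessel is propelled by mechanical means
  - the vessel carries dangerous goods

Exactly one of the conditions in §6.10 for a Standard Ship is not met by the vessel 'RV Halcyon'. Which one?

Under §6.11: the vessel is propelled by mechanical means? yes; or the vessel is engaged in fishing? yes. So the vessel is a Class-F Boat.
Under §6.13: the vessel is not engaged in fishing? no; or the vessel operates beyond territorial waters? no. So the vessel is not a Registered Operation.
Under §6.2: Class-F Boat (§6.11)? yes; the vessel is engaged in fishing? yes; Registered Operation (§6.13)? no — 2 of 3 hold (need ≥2) → satisfied.
Under §6.12: the master holds a certificate of competency? no; and the vessel is not engaged in fishing? no. So the vessel is not a Tier IV Voyage.
Under §6.9: the vessel operates beyond territorial waters? no; or the vessel is not classed with a recognised organisation? no. So the vessel is not an Essential Operation.
Under §6.5: not a Tier IV Voyage (§6.12)? yes; and Essential Operation (§6.9)? no. So the vessel is not a Critical Ship.
Under §6.14: Controlled Voyage (§6.2)? yes; and Critical Ship (§6.5)? no. So the vessel is not an Excluded Carrier.
Under §6.3: the vessel carries dangerous goods? yes; the vessel is not a pleasure craft? no; the vessel does not carry passengers for reward? no — 1 of 3 hold (need ≥2) → not satisfied.
Under §6.1: not an Essential Boat (§6.3)? yes; and the vessel does not have a valid load-line certificate? yes. So the vessel is an Assessable Boat.
Under §6.8: Assessable Boat (§6.1)? yes; or the vessel is registered under the domestic flag? yes. So the vessel is a Primary Vessel.
Under §6.10: Excluded Carrier (§6.14)? no; and Primary Vessel (§6.8)? yes. So the vessel is not a Standard Ship.

Excluded Carrier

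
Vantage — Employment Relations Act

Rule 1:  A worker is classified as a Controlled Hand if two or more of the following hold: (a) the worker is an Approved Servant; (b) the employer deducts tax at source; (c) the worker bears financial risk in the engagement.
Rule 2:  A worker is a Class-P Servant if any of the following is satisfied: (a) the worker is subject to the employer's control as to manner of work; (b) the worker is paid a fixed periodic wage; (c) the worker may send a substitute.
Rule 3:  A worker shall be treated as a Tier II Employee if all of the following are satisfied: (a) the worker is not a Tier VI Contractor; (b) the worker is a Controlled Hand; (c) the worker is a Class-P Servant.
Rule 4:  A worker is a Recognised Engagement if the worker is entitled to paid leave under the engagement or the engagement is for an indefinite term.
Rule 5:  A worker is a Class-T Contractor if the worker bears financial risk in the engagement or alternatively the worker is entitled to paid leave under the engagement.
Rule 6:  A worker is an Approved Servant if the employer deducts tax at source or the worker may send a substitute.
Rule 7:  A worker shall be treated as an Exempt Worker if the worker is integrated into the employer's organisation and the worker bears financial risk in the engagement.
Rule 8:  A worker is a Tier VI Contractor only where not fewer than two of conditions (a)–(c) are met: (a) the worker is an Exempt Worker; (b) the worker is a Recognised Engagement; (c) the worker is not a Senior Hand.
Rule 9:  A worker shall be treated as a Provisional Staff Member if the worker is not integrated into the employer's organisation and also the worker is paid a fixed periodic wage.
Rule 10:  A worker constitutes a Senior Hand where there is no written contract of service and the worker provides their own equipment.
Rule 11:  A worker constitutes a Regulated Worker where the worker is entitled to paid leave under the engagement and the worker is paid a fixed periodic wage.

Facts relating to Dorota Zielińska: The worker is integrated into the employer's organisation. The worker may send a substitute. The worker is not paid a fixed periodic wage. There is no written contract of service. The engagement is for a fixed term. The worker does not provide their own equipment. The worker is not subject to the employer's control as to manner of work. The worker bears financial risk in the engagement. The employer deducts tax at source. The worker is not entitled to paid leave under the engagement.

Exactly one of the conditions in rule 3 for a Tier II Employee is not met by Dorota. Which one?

Tier VI Contractor

rule 7 — Exempt Worker: [the worker is integrated into the employer's organisation? yes] AND [the worker bears financial risk in the engagement? yes] → satisfied.
rule 4 — Recognised Engagement: [the worker is entitled to paid leave under the engagement? no] OR [the engagement is for an indefinite term? no] → not satisfied.
rule 10 — Senior Hand: [there is no written contract of service? yes] AND [the worker provides their own equipment? no] → not satisfied.
rule 8 — Tier VI Contractor: Exempt Worker (rule 7)? yes; Recognised Engagement (rule 4)? no; not a Senior Hand (rule 10)? yes — 2 of 3 hold (need ≥2) → satisfied.
rule 6 — Approved Servant: [the employer deducts tax at source? yes] OR [the worker may send a substitute? yes] → satisfied.
rule 1 — Controlled Hand: Approved Servant (rule 6)? yes; the employer deducts tax at source? yes; the worker bears financial risk in the engagement? yes — 3 of 3 hold (need ≥2) → satisfied.
rule 2 — Class-P Servant: [the worker is subject to the employer's control as to manner of work? no] OR [the worker is paid a fixed periodic wage? no] OR [the worker may send a substitute? yes] → satisfied.
rule 3 — Tier II Employee: [not a Tier VI Contractor (rule 8)? no] AND [Controlled Hand (rule 1)? yes] AND [Class-P Servant (rule 2)? yes] → not satisfied.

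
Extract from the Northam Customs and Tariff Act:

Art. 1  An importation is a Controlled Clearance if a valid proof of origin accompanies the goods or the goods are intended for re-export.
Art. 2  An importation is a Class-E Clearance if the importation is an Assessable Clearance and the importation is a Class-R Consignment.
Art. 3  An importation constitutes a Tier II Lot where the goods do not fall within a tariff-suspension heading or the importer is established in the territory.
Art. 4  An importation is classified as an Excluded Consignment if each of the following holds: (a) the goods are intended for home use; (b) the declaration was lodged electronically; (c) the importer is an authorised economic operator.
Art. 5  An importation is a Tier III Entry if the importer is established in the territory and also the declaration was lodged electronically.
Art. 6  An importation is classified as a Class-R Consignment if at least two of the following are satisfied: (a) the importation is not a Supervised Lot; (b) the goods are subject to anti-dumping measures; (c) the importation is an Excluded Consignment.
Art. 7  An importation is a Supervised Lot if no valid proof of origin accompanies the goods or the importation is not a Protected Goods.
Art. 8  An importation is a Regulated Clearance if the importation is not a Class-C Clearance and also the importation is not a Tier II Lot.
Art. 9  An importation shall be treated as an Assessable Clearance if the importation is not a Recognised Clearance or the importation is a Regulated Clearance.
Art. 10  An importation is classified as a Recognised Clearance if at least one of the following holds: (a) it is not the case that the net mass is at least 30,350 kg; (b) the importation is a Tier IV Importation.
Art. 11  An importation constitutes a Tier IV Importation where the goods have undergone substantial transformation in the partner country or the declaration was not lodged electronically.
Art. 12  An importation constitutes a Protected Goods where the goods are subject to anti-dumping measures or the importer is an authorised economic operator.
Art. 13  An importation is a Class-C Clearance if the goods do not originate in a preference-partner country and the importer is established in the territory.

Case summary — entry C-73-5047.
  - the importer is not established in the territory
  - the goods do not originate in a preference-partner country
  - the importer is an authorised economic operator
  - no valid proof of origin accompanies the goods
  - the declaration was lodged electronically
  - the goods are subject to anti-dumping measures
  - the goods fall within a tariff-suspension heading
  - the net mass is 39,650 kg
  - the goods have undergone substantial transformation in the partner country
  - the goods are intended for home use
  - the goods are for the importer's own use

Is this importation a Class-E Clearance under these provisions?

Yes

Under article 11: the goods have undergone substantial transformation in the partner country? yes; or the declaration was not lodged electronically? no. So the importation is a Tier IV Importation.
Under article 10: net mass: 39,650 kg ≥ 30,350 kg? yes, so negated condition no; or Tier IV Importation (article 11)? yes. So the importation is a Recognised Clearance.
Under article 13: the goods do not originate in a preference-partner country? yes; and the importer is established in the territory? no. So the importation is not a Class-C Clearance.
Under article 3: the goods do not fall within a tariff-suspension heading? no; or the importer is established in the territory? no. So the importation is not a Tier II Lot.
Under article 8: not a Class-C Clearance (article 13)? yes; and not a Tier II Lot (article 3)? yes. So the importation is a Regulated Clearance.
Under article 9: not a Recognised Clearance (article 10)? no; or Regulated Clearance (article 8)? yes. So the importation is an Assessable Clearance.
Under article 12: the goods are subject to anti-dumping measures? yes; or the importer is an authorised economic operator? yes. So the importation is a Protected Goods.
Under article 7: no valid proof of origin accompanies the goods? yes; or not a Protected Goods (article 12)? no. So the importation is a Supervised Lot.
Under article 4: the goods are intended for home use? yes; and the declaration was lodged electronically? yes; and the importer is an authorised economic operator? yes. So the importation is an Excluded Consignment.
Under article 6: not a Supervised Lot (article 7)? no; the goods are subject to anti-dumping measures? yes; Excluded Consignment (article 4)? yes — 2 of 3 hold (need ≥2) → satisfied.
Under article 2: Assessable Clearance (article 9)? yes; and Class-R Consignment (article 6)? yes. So the importation is a Class-E Clearance.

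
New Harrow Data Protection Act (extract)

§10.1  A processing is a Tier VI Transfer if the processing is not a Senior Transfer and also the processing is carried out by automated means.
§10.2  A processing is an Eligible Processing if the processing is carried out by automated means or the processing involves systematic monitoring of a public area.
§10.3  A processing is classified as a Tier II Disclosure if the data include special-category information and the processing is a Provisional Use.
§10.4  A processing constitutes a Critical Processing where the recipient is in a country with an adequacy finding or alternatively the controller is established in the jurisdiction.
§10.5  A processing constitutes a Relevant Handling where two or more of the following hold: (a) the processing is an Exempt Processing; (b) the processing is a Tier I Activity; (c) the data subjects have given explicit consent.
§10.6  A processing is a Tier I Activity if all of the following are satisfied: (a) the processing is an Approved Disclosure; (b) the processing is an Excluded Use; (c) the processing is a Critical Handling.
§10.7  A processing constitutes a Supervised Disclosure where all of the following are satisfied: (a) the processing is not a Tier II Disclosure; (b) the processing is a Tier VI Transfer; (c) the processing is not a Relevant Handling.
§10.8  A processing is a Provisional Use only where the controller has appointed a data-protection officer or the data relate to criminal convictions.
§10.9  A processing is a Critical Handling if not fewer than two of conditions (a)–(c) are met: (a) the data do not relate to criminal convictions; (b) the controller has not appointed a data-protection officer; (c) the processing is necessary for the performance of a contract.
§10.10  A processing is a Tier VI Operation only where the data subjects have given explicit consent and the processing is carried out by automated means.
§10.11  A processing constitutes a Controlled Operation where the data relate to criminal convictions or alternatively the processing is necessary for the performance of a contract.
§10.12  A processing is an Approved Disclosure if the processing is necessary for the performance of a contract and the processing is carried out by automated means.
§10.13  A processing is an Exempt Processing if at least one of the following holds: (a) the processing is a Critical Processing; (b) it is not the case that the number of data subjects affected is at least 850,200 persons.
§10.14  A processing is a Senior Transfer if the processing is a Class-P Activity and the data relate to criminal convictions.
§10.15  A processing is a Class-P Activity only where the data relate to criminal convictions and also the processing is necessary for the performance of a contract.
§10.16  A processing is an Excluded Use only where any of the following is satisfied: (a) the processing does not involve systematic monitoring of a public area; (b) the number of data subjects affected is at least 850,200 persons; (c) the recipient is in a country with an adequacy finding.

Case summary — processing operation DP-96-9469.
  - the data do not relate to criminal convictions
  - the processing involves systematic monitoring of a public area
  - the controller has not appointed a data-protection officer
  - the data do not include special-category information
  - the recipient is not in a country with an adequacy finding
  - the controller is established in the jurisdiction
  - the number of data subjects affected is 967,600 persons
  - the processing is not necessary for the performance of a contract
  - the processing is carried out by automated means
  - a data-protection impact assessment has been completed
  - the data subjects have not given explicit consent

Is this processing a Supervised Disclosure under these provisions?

§10.8 — Provisional Use: [the controller has appointed a data-protection officer? no] OR [the data relate to criminal convictions? no] → not satisfied.
§10.3 — Tier II Disclosure: [the data include special-category information? no] AND [Provisional Use (§10.8)? no] → not satisfied.
§10.15 — Class-P Activity: [the data relate to criminal convictions? no] AND [the processing is necessary for the performance of a contract? no] → not satisfied.
§10.14 — Senior Transfer: [Class-P Activity (§10.15)? no] AND [the data relate to criminal convictions? no] → not satisfied.
§10.1 — Tier VI Transfer: [not a Senior Transfer (§10.14)? yes] AND [the processing is carried out by automated means? yes] → satisfied.
§10.4 — Critical Processing: [the recipient is in a country with an adequacy finding? no] OR [the controller is established in the jurisdiction? yes] → satisfied.
§10.13 — Exempt Processing: [Critical Processing (§10.4)? yes] OR [number of data subjects affected: 967,600 persons ≥ 850,200 persons? yes, so negated condition no] → satisfied.
§10.12 — Approved Disclosure: [the processing is necessary for the performance of a contract? no] AND [the processing is carried out by automated means? yes] → not satisfied.
§10.16 — Excluded Use: [the processing does not involve systematic monitoring of a public area? no] OR [number of data subjects affected: 967,600 persons ≥ 850,200 persons? yes] OR [the recipient is in a country with an adequacy finding? no] → satisfied.
§10.9 — Critical Handling: the data do not relate to criminal convictions? yes; the controller has not appointed a data-protection officer? yes; the processing is necessary for the performance of a contract? no — 2 of 3 hold (need ≥2) → satisfied.
§10.6 — Tier I Activity: [Approved Disclosure (§10.12)? no] AND [Excluded Use (§10.16)? yes] AND [Critical Handling (§10.9)? yes] → not satisfied.
§10.5 — Relevant Handling: Exempt Processing (§10.13)? yes; Tier I Activity (§10.6)? no; the data subjects have given explicit consent? no — 1 of 3 hold (need ≥2) → not satisfied.
§10.7 — Supervised Disclosure: [not a Tier II Disclosure (§10.3)? yes] AND [Tier VI Transfer (§10.1)? yes] AND [not a Relevant Handling (§10.5)? yes] → satisfied.

Yes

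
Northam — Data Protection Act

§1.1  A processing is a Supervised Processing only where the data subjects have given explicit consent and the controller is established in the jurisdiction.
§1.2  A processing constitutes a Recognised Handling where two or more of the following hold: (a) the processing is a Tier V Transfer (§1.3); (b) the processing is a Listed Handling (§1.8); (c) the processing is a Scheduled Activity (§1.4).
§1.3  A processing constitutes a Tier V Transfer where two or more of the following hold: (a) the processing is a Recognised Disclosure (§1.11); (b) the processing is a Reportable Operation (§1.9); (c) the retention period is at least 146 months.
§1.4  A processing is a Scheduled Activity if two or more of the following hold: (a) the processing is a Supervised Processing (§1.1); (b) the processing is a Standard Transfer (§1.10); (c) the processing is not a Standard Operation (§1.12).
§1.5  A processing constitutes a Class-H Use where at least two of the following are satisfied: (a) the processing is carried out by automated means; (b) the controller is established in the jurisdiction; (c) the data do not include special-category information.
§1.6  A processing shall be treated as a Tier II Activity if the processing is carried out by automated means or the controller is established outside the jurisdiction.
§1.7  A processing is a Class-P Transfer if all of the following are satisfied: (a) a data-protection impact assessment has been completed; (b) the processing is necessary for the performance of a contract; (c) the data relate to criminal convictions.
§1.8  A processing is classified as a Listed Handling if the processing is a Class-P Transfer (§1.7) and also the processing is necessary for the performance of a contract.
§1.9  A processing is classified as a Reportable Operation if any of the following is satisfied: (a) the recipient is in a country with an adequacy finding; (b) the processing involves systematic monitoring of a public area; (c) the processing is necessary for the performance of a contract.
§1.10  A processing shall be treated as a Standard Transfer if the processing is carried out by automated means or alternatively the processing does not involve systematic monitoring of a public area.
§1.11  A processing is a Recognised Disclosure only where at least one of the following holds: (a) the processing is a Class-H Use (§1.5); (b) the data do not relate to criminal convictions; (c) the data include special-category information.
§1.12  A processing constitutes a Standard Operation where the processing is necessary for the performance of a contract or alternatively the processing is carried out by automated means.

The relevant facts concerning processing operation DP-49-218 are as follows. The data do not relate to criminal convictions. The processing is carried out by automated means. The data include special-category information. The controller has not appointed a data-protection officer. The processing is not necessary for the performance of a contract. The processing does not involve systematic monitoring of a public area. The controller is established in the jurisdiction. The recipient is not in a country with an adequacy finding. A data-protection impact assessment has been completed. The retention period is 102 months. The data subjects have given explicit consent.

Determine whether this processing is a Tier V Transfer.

§1.5 — Class-H Use: the processing is carried out by automated means? yes; the controller is established in the jurisdiction? yes; the data do not include special-category information? no — 2 of 3 hold (need ≥2) → satisfied.
§1.11 — Recognised Disclosure: [Class-H Use (§1.5)? yes] OR [the data do not relate to criminal convictions? yes] OR [the data include special-category information? yes] → satisfied.
§1.9 — Reportable Operation: [the recipient is in a country with an adequacy finding? no] OR [the processing involves systematic monitoring of a public area? no] OR [the processing is necessary for the performance of a contract? no] → not satisfied.
§1.3 — Tier V Transfer: Recognised Disclosure (§1.11)? yes; Reportable Operation (§1.9)? no; retention period: 102 months ≥ 146 months? no — 1 of 3 hold (need ≥2) → not satisfied.

No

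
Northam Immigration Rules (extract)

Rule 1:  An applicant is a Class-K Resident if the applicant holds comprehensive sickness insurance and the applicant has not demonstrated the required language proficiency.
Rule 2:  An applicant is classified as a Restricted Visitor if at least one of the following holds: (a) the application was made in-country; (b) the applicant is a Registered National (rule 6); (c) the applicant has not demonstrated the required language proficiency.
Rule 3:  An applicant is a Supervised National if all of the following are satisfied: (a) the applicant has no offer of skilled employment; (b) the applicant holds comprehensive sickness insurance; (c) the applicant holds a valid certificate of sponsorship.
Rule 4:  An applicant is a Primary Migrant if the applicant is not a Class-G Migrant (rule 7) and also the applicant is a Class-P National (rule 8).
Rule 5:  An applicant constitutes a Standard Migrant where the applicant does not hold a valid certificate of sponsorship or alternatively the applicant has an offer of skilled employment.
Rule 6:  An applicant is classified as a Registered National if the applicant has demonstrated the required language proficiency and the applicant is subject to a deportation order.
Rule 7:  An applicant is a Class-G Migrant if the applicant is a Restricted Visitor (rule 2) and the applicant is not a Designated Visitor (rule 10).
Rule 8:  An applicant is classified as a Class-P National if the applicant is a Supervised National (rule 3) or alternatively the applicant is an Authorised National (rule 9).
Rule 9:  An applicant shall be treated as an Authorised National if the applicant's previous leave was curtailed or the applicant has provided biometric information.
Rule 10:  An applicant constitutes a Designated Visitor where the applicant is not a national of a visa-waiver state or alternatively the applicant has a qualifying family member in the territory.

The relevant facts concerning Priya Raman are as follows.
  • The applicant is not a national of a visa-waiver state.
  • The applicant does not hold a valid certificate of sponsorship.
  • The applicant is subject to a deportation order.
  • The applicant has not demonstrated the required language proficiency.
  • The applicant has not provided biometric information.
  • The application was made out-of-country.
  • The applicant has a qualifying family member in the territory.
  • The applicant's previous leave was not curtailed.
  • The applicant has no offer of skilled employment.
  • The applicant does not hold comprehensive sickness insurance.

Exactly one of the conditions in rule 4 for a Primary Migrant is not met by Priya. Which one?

rule 6 — Registered National: [the applicant has demonstrated the required language proficiency? no] AND [the applicant is subject to a deportation order? yes] → not satisfied.
rule 2 — Restricted Visitor: [the application was made in-country? no] OR [Registered National (rule 6)? no] OR [the applicant has not demonstrated the required language proficiency? yes] → satisfied.
rule 10 — Designated Visitor: [the applicant is not a national of a visa-waiver state? yes] OR [the applicant has a qualifying family member in the territory? yes] → satisfied.
rule 7 — Class-G Migrant: [Restricted Visitor (rule 2)? yes] AND [not a Designated Visitor (rule 10)? no] → not satisfied.
rule 3 — Supervised National: [the applicant has no offer of skilled employment? yes] AND [the applicant holds comprehensive sickness insurance? no] AND [the applicant holds a valid certificate of sponsorship? no] → not satisfied.
rule 9 — Authorised National: [the applicant's previous leave was curtailed? no] OR [the applicant has provided biometric information? no] → not satisfied.
rule 8 — Class-P National: [Supervised National (rule 3)? no] OR [Authorised National (rule 9)? no] → not satisfied.
rule 4 — Primary Migrant: [not a Class-G Migrant (rule 7)? yes] AND [Class-P National (rule 8)? no] → not satisfied.

Class-P National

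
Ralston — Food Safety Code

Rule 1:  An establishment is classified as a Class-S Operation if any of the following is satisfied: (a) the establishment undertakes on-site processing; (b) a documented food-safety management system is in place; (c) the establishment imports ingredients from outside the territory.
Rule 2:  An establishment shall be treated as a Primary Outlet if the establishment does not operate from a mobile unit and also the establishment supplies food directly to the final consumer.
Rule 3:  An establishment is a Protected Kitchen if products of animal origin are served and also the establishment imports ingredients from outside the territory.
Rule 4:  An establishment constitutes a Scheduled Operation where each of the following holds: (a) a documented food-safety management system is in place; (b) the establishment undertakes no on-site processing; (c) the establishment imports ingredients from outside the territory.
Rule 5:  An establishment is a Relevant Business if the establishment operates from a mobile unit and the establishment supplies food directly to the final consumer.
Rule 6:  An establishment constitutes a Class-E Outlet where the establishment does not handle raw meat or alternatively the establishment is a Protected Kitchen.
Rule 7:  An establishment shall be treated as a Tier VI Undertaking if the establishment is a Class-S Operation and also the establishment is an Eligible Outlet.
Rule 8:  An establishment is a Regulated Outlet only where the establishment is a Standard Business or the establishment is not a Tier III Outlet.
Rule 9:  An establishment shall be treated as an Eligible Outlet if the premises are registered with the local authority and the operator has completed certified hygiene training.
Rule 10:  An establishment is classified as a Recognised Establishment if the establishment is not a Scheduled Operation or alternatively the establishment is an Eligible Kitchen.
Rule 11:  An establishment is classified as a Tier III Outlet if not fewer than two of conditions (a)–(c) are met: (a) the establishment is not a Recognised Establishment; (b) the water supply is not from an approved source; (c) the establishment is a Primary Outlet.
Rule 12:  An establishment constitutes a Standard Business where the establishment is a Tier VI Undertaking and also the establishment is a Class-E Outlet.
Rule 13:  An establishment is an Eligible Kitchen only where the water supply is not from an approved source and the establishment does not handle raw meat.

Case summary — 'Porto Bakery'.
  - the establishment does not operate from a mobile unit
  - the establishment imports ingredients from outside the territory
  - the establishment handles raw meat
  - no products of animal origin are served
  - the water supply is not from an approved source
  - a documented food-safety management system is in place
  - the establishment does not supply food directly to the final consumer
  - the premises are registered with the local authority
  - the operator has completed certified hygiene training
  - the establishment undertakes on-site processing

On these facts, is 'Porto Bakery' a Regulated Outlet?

Under rule 1: the establishment undertakes on-site processing? yes; or a documented food-safety management system is in place? yes; or the establishment imports ingredients from outside the territory? yes. So the establishment is a Class-S Operation.
Under rule 9: the premises are registered with the local authority? yes; and the operator has completed certified hygiene training? yes. So the establishment is an Eligible Outlet.
Under rule 7: Class-S Operation (rule 1)? yes; and Eligible Outlet (rule 9)? yes. So the establishment is a Tier VI Undertaking.
Under rule 3: products of animal origin are served? no; and the establishment imports ingredients from outside the territory? yes. So the establishment is not a Protected Kitchen.
Under rule 6: the establishment does not handle raw meat? no; or Protected Kitchen (rule 3)? no. So the establishment is not a Class-E Outlet.
Under rule 12: Tier VI Undertaking (rule 7)? yes; and Class-E Outlet (rule 6)? no. So the establishment is not a Standard Business.
Under rule 4: a documented food-safety management system is in place? yes; and the establishment undertakes no on-site processing? no; and the establishment imports ingredients from outside the territory? yes. So the establishment is not a Scheduled Operation.
Under rule 13: the water supply is not from an approved source? yes; and the establishment does not handle raw meat? no. So the establishment is not an Eligible Kitchen.
Under rule 10: not a Scheduled Operation (rule 4)? yes; or Eligible Kitchen (rule 13)? no. So the establishment is a Recognised Establishment.
Under rule 2: the establishment does not operate from a mobile unit? yes; and the establishment supplies food directly to the final consumer? no. So the establishment is not a Primary Outlet.
Under rule 11: not a Recognised Establishment (rule 10)? no; the water supply is not from an approved source? yes; Primary Outlet (rule 2)? no — 1 of 3 hold (need ≥2) → not satisfied.
Under rule 8: Standard Business (rule 12)? no; or not a Tier III Outlet (rule 11)? yes. So the establishment is a Regulated Outlet.

Yes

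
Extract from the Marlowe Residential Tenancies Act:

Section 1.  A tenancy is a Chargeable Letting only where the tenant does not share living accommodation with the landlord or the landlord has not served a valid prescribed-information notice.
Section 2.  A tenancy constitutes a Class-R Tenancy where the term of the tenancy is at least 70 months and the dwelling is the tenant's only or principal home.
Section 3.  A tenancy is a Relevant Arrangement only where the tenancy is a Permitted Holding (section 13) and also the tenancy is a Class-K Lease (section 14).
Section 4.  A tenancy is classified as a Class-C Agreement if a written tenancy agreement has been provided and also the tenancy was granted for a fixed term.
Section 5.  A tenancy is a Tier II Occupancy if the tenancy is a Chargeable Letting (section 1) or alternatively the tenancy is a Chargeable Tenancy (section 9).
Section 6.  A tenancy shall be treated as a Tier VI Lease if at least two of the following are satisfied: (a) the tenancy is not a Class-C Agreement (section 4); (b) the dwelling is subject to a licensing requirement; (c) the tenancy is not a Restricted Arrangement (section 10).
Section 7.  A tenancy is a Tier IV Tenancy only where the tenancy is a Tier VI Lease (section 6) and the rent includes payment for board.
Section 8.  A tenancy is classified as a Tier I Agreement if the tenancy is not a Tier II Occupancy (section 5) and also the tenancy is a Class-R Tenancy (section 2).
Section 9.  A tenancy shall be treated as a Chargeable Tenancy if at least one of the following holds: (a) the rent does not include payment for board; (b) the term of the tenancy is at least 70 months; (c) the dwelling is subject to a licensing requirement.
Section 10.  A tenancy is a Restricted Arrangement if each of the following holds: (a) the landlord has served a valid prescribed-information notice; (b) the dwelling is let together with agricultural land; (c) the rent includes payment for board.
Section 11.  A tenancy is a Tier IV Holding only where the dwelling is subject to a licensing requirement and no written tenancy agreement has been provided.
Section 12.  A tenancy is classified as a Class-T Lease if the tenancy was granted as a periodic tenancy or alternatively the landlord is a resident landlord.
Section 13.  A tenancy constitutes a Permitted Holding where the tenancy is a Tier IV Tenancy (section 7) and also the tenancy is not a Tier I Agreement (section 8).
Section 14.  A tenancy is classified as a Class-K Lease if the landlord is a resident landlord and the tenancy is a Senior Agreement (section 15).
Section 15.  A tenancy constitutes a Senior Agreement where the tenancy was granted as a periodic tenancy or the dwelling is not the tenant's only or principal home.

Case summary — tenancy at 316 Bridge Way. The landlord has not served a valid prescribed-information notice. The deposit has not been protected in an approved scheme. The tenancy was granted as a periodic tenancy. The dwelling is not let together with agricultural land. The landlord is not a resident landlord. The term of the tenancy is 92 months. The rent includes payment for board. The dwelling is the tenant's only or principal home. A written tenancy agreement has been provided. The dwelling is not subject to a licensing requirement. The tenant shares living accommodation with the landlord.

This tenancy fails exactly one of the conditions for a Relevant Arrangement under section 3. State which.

Class-K Lease

Under section 4: a written tenancy agreement has been provided? yes; and the tenancy was granted for a fixed term? no. So the tenancy is not a Class-C Agreement.
Under section 10: the landlord has served a valid prescribed-information notice? no; and the dwelling is let together with agricultural land? no; and the rent includes payment for board? yes. So the tenancy is not a Restricted Arrangement.
Under section 6: not a Class-C Agreement (section 4)? yes; the dwelling is subject to a licensing requirement? no; not a Restricted Arrangement (section 10)? yes — 2 of 3 hold (need ≥2) → satisfied.
Under section 7: Tier VI Lease (section 6)? yes; and the rent includes payment for board? yes. So the tenancy is a Tier IV Tenancy.
Under section 1: the tenant does not share living accommodation with the landlord? no; or the landlord has not served a valid prescribed-information notice? yes. So the tenancy is a Chargeable Letting.
Under section 9: the rent does not include payment for board? no; or term of the tenancy: 92 months ≥ 70 months? yes; or the dwelling is subject to a licensing requirement? no. So the tenancy is a Chargeable Tenancy.
Under section 5: Chargeable Letting (section 1)? yes; or Chargeable Tenancy (section 9)? yes. So the tenancy is a Tier II Occupancy.
Under section 2: term of the tenancy: 92 months ≥ 70 months? yes; and the dwelling is the tenant's only or principal home? yes. So the tenancy is a Class-R Tenancy.
Under section 8: not a Tier II Occupancy (section 5)? no; and Class-R Tenancy (section 2)? yes. So the tenancy is not a Tier I Agreement.
Under section 13: Tier IV Tenancy (section 7)? yes; and not a Tier I Agreement (section 8)? yes. So the tenancy is a Permitted Holding.
Under section 15: the tenancy was granted as a periodic tenancy? yes; or the dwelling is not the tenant's only or principal home? no. So the tenancy is a Senior Agreement.
Under section 14: the landlord is a resident landlord? no; and Senior Agreement (section 15)? yes. So the tenancy is not a Class-K Lease.
Under section 3: Permitted Holding (section 13)? yes; and Class-K Lease (section 14)? no. So the tenancy is not a Relevant Arrangement.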